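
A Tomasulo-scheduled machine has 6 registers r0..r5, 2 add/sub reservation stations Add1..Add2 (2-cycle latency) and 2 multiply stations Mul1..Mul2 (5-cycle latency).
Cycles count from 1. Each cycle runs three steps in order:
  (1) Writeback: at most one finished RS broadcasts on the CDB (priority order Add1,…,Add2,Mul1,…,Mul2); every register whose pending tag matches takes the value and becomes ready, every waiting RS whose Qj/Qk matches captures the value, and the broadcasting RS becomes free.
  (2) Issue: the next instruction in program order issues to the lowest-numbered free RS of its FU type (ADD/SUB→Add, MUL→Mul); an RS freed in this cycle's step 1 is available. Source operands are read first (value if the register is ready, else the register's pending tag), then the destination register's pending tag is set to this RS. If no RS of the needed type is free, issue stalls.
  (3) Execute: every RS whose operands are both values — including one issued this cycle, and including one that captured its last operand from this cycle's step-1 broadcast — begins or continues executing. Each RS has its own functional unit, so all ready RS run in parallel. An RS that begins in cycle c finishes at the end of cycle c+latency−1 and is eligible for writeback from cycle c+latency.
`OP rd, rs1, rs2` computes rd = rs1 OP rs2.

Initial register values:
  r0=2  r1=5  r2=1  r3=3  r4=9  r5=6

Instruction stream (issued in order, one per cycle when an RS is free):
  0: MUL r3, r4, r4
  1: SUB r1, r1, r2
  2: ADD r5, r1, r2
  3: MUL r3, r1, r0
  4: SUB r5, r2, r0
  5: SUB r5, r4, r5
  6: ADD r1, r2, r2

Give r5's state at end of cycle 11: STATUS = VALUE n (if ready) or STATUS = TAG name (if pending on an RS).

STATUS = VALUE 10

c1: issue MUL r3<-Mul1 | r0:2,r1:5,r2:1,r3:Mul1,r4:9,r5:6
c2: issue SUB r1<-Add1 | r0:2,r1:Add1,r2:1,r3:Mul1,r4:9,r5:6
c3: issue ADD r5<-Add2 | r0:2,r1:Add1,r2:1,r3:Mul1,r4:9,r5:Add2
c4: CDB Add1=4; issue MUL r3<-Mul2 | r0:2,r1:4,r2:1,r3:Mul2,r4:9,r5:Add2
c5: issue SUB r5<-Add1 | r0:2,r1:4,r2:1,r3:Mul2,r4:9,r5:Add1
c6: CDB Add2=5; issue SUB r5<-Add2 | r0:2,r1:4,r2:1,r3:Mul2,r4:9,r5:Add2
c7: CDB Add1=-1; issue ADD r1<-Add1 | r0:2,r1:Add1,r2:1,r3:Mul2,r4:9,r5:Add2
c8: CDB Mul1=81 | r0:2,r1:Add1,r2:1,r3:Mul2,r4:9,r5:Add2
c9: CDB Add1=2 | r0:2,r1:2,r2:1,r3:Mul2,r4:9,r5:Add2
c10: CDB Add2=10 | r0:2,r1:2,r2:1,r3:Mul2,r4:9,r5:10
c11: CDB Mul2=8 | r0:2,r1:2,r2:1,r3:8,r4:9,r5:10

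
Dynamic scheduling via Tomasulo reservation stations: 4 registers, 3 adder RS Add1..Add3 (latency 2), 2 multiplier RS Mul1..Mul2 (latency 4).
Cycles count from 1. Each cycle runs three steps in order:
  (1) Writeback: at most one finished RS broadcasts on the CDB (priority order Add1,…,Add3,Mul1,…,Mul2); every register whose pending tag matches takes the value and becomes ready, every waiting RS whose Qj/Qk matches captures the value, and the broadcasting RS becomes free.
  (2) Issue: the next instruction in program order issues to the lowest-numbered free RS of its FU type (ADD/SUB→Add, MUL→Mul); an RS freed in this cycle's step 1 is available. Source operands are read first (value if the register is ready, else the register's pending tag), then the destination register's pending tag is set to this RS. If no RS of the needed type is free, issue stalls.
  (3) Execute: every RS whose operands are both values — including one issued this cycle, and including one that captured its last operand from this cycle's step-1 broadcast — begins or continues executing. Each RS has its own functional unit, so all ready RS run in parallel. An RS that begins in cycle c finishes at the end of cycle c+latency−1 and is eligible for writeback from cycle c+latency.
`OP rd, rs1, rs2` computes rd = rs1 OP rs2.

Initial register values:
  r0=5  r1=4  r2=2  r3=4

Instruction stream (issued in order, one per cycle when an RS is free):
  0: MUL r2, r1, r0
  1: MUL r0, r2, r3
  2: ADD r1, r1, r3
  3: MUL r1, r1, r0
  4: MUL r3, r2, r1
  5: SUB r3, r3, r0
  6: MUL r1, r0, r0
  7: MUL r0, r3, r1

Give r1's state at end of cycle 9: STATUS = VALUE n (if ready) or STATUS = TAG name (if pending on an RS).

STATUS = TAG Mul1

cycle 1: issue MUL r2<-Mul1 // r0:5,r1:4,r2:Mul1,r3:4
cycle 2: issue MUL r0<-Mul2 // r0:Mul2,r1:4,r2:Mul1,r3:4
cycle 3: issue ADD r1<-Add1 // r0:Mul2,r1:Add1,r2:Mul1,r3:4
cycle 4: stall // r0:Mul2,r1:Add1,r2:Mul1,r3:4
cycle 5: CDB Add1=8; stall // r0:Mul2,r1:8,r2:Mul1,r3:4
cycle 6: CDB Mul1=20; issue MUL r1<-Mul1 // r0:Mul2,r1:Mul1,r2:20,r3:4
cycle 7: stall // r0:Mul2,r1:Mul1,r2:20,r3:4
cycle 8: stall // r0:Mul2,r1:Mul1,r2:20,r3:4
cycle 9: stall // r0:Mul2,r1:Mul1,r2:20,r3:4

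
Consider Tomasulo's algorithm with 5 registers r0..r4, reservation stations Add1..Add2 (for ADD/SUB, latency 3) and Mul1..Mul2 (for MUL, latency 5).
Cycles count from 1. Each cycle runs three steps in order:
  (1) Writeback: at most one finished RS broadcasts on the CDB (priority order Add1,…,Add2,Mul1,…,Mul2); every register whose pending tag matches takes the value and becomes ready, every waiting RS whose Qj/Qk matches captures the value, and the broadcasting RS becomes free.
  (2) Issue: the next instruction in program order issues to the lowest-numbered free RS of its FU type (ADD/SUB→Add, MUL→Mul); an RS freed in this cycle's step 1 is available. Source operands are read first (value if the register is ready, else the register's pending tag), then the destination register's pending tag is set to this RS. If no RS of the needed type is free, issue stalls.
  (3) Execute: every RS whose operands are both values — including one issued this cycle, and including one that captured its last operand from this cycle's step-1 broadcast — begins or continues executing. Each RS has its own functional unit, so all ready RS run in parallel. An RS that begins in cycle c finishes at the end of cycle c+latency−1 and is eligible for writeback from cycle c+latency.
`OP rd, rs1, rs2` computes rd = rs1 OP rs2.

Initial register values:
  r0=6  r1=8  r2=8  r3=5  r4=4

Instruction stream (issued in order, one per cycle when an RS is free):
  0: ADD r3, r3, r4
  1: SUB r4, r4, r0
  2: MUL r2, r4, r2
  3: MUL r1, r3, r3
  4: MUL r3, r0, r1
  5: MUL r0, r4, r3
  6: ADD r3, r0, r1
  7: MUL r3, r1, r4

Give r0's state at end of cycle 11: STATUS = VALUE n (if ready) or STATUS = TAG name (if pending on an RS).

STATUS = TAG Mul1

  c1: issue ADD r3<-Add1  regs: r0:6,r1:8,r2:8,r3:Add1,r4:4
  c2: issue SUB r4<-Add2  regs: r0:6,r1:8,r2:8,r3:Add1,r4:Add2
  c3: issue MUL r2<-Mul1  regs: r0:6,r1:8,r2:Mul1,r3:Add1,r4:Add2
  c4: CDB Add1=9; issue MUL r1<-Mul2  regs: r0:6,r1:Mul2,r2:Mul1,r3:9,r4:Add2
  c5: CDB Add2=-2; stall  regs: r0:6,r1:Mul2,r2:Mul1,r3:9,r4:-2
  c6: stall  regs: r0:6,r1:Mul2,r2:Mul1,r3:9,r4:-2
  c7: stall  regs: r0:6,r1:Mul2,r2:Mul1,r3:9,r4:-2
  c8: stall  regs: r0:6,r1:Mul2,r2:Mul1,r3:9,r4:-2
  c9: CDB Mul2=81; issue MUL r3<-Mul2  regs: r0:6,r1:81,r2:Mul1,r3:Mul2,r4:-2
  c10: CDB Mul1=-16; issue MUL r0<-Mul1  regs: r0:Mul1,r1:81,r2:-16,r3:Mul2,r4:-2
  c11: issue ADD r3<-Add1  regs: r0:Mul1,r1:81,r2:-16,r3:Add1,r4:-2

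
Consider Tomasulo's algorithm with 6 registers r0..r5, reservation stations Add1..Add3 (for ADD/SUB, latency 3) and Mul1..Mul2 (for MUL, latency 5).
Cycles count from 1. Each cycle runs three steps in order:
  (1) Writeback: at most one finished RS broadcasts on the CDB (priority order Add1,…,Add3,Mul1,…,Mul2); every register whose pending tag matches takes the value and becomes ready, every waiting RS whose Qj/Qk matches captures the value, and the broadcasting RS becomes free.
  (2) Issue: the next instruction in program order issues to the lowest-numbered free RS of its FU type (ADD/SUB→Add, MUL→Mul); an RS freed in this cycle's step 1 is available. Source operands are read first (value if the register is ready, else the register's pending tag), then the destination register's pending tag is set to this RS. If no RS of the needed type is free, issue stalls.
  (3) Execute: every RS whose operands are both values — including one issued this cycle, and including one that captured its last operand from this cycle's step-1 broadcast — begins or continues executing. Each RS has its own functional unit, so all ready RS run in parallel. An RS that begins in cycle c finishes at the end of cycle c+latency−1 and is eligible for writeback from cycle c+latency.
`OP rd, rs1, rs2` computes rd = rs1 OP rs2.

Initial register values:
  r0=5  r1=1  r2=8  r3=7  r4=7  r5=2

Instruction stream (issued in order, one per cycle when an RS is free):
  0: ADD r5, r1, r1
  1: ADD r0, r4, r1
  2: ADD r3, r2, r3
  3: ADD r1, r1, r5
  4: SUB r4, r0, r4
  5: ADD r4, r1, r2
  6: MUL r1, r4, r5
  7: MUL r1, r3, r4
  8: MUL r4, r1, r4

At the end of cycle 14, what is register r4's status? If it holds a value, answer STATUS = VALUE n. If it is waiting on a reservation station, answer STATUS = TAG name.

STATUS = VALUE 11

c1: issue ADD r5<-Add1 | r0:5,r1:1,r2:8,r3:7,r4:7,r5:Add1
c2: issue ADD r0<-Add2 | r0:Add2,r1:1,r2:8,r3:7,r4:7,r5:Add1
c3: issue ADD r3<-Add3 | r0:Add2,r1:1,r2:8,r3:Add3,r4:7,r5:Add1
c4: CDB Add1=2; issue ADD r1<-Add1 | r0:Add2,r1:Add1,r2:8,r3:Add3,r4:7,r5:2
c5: CDB Add2=8; issue SUB r4<-Add2 | r0:8,r1:Add1,r2:8,r3:Add3,r4:Add2,r5:2
c6: CDB Add3=15; issue ADD r4<-Add3 | r0:8,r1:Add1,r2:8,r3:15,r4:Add3,r5:2
c7: CDB Add1=3; issue MUL r1<-Mul1 | r0:8,r1:Mul1,r2:8,r3:15,r4:Add3,r5:2
c8: CDB Add2=1; issue MUL r1<-Mul2 | r0:8,r1:Mul2,r2:8,r3:15,r4:Add3,r5:2
c9: stall | r0:8,r1:Mul2,r2:8,r3:15,r4:Add3,r5:2
c10: CDB Add3=11; stall | r0:8,r1:Mul2,r2:8,r3:15,r4:11,r5:2
c11: stall | r0:8,r1:Mul2,r2:8,r3:15,r4:11,r5:2
c12: stall | r0:8,r1:Mul2,r2:8,r3:15,r4:11,r5:2
c13: stall | r0:8,r1:Mul2,r2:8,r3:15,r4:11,r5:2
c14: stall | r0:8,r1:Mul2,r2:8,r3:15,r4:11,r5:2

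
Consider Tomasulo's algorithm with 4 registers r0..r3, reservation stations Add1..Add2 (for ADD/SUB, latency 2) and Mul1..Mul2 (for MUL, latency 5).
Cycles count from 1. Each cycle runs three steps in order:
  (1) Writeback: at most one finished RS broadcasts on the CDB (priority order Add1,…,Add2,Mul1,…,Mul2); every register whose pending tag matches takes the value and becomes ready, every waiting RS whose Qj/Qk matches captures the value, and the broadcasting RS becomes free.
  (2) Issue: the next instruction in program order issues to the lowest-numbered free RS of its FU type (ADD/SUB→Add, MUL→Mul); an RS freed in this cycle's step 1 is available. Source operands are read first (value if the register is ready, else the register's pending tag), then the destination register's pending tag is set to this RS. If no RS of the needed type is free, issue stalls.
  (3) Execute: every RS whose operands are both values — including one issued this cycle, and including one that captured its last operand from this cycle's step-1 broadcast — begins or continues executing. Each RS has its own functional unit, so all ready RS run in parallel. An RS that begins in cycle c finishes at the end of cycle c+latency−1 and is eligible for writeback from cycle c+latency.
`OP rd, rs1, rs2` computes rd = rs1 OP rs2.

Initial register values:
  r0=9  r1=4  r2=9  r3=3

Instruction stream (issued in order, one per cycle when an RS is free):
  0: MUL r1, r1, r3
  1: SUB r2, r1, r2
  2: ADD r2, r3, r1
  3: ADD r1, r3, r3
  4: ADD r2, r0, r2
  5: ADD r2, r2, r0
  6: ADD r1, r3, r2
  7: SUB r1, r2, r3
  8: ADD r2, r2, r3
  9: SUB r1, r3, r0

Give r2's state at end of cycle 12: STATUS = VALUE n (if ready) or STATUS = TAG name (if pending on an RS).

cycle 1: issue MUL r1<-Mul1 // r0:9,r1:Mul1,r2:9,r3:3
cycle 2: issue SUB r2<-Add1 // r0:9,r1:Mul1,r2:Add1,r3:3
cycle 3: issue ADD r2<-Add2 // r0:9,r1:Mul1,r2:Add2,r3:3
cycle 4: stall // r0:9,r1:Mul1,r2:Add2,r3:3
cycle 5: stall // r0:9,r1:Mul1,r2:Add2,r3:3
cycle 6: CDB Mul1=12; stall // r0:9,r1:12,r2:Add2,r3:3
cycle 7: stall // r0:9,r1:12,r2:Add2,r3:3
cycle 8: CDB Add1=3; issue ADD r1<-Add1 // r0:9,r1:Add1,r2:Add2,r3:3
cycle 9: CDB Add2=15; issue ADD r2<-Add2 // r0:9,r1:Add1,r2:Add2,r3:3
cycle 10: CDB Add1=6; issue ADD r2<-Add1 // r0:9,r1:6,r2:Add1,r3:3
cycle 11: CDB Add2=24; issue ADD r1<-Add2 // r0:9,r1:Add2,r2:Add1,r3:3
cycle 12: stall // r0:9,r1:Add2,r2:Add1,r3:3

STATUS = TAG Add1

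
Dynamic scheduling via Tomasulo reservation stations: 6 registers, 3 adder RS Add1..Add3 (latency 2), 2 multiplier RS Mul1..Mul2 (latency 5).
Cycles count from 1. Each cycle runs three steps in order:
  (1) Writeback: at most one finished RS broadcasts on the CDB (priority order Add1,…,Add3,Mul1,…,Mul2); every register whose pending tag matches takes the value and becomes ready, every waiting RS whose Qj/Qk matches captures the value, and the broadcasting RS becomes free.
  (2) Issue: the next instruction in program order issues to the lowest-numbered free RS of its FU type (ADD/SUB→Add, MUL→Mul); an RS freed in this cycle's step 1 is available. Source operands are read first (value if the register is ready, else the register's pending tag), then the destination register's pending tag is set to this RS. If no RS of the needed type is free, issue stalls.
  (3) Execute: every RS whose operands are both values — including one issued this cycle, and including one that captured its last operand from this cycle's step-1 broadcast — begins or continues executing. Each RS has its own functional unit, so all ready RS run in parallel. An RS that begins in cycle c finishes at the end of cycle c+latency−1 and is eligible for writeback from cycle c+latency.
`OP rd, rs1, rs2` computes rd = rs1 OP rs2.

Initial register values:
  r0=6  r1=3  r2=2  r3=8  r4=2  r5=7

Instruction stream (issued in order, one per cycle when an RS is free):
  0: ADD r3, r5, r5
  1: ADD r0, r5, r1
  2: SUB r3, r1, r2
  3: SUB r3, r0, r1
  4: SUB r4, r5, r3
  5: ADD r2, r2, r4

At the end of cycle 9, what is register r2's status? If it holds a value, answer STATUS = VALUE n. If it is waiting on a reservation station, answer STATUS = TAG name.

STATUS = TAG Add2

c1: issue ADD r3<-Add1 | r0:6,r1:3,r2:2,r3:Add1,r4:2,r5:7
c2: issue ADD r0<-Add2 | r0:Add2,r1:3,r2:2,r3:Add1,r4:2,r5:7
c3: CDB Add1=14; issue SUB r3<-Add1 | r0:Add2,r1:3,r2:2,r3:Add1,r4:2,r5:7
c4: CDB Add2=10; issue SUB r3<-Add2 | r0:10,r1:3,r2:2,r3:Add2,r4:2,r5:7
c5: CDB Add1=1; issue SUB r4<-Add1 | r0:10,r1:3,r2:2,r3:Add2,r4:Add1,r5:7
c6: CDB Add2=7; issue ADD r2<-Add2 | r0:10,r1:3,r2:Add2,r3:7,r4:Add1,r5:7
c7: - | r0:10,r1:3,r2:Add2,r3:7,r4:Add1,r5:7
c8: CDB Add1=0 | r0:10,r1:3,r2:Add2,r3:7,r4:0,r5:7
c9: - | r0:10,r1:3,r2:Add2,r3:7,r4:0,r5:7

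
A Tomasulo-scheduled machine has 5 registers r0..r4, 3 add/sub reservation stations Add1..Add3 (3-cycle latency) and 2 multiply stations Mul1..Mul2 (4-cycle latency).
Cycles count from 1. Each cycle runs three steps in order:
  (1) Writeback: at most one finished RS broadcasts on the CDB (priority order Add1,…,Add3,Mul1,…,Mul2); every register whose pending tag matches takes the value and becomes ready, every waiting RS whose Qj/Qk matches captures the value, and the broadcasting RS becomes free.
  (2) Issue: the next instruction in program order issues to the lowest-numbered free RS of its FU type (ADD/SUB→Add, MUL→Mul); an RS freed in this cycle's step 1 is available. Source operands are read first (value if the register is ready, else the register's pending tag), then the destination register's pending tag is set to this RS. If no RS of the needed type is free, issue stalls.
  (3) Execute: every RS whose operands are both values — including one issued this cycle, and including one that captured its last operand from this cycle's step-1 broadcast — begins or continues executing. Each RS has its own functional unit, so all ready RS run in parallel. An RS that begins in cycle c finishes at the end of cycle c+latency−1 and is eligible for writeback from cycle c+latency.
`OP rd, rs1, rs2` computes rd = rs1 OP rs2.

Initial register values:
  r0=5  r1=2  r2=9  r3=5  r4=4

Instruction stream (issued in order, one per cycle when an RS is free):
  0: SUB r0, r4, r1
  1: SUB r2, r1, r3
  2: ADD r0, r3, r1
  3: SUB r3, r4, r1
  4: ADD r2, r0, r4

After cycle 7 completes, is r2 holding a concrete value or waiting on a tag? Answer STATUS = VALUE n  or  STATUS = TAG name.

c1: issue SUB r0<-Add1 | r0:Add1,r1:2,r2:9,r3:5,r4:4
c2: issue SUB r2<-Add2 | r0:Add1,r1:2,r2:Add2,r3:5,r4:4
c3: issue ADD r0<-Add3 | r0:Add3,r1:2,r2:Add2,r3:5,r4:4
c4: CDB Add1=2; issue SUB r3<-Add1 | r0:Add3,r1:2,r2:Add2,r3:Add1,r4:4
c5: CDB Add2=-3; issue ADD r2<-Add2 | r0:Add3,r1:2,r2:Add2,r3:Add1,r4:4
c6: CDB Add3=7 | r0:7,r1:2,r2:Add2,r3:Add1,r4:4
c7: CDB Add1=2 | r0:7,r1:2,r2:Add2,r3:2,r4:4

STATUS = TAG Add2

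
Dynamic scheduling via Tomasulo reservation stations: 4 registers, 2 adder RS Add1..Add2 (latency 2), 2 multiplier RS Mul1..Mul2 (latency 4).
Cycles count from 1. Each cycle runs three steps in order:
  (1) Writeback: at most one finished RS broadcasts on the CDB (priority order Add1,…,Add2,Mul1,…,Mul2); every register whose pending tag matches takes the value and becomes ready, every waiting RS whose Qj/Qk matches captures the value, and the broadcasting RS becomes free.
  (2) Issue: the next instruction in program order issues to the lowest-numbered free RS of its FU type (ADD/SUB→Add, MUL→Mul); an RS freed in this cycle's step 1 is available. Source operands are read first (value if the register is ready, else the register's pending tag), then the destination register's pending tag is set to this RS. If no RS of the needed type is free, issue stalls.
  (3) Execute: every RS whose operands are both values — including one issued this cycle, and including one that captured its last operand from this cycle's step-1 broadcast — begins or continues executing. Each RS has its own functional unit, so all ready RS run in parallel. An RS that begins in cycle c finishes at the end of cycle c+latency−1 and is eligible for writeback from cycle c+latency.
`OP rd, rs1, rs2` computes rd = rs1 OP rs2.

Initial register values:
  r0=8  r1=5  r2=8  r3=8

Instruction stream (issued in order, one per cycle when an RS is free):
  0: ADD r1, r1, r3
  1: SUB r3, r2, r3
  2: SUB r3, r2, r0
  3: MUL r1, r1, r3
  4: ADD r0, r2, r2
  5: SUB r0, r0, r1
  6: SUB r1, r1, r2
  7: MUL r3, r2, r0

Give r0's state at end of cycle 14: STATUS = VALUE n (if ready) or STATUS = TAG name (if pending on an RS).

STATUS = VALUE 16

c1: issue ADD r1<-Add1 | r0:8,r1:Add1,r2:8,r3:8
c2: issue SUB r3<-Add2 | r0:8,r1:Add1,r2:8,r3:Add2
c3: CDB Add1=13; issue SUB r3<-Add1 | r0:8,r1:13,r2:8,r3:Add1
c4: CDB Add2=0; issue MUL r1<-Mul1 | r0:8,r1:Mul1,r2:8,r3:Add1
c5: CDB Add1=0; issue ADD r0<-Add1 | r0:Add1,r1:Mul1,r2:8,r3:0
c6: issue SUB r0<-Add2 | r0:Add2,r1:Mul1,r2:8,r3:0
c7: CDB Add1=16; issue SUB r1<-Add1 | r0:Add2,r1:Add1,r2:8,r3:0
c8: issue MUL r3<-Mul2 | r0:Add2,r1:Add1,r2:8,r3:Mul2
c9: CDB Mul1=0 | r0:Add2,r1:Add1,r2:8,r3:Mul2
c10: - | r0:Add2,r1:Add1,r2:8,r3:Mul2
c11: CDB Add1=-8 | r0:Add2,r1:-8,r2:8,r3:Mul2
c12: CDB Add2=16 | r0:16,r1:-8,r2:8,r3:Mul2
c13: - | r0:16,r1:-8,r2:8,r3:Mul2
c14: - | r0:16,r1:-8,r2:8,r3:Mul2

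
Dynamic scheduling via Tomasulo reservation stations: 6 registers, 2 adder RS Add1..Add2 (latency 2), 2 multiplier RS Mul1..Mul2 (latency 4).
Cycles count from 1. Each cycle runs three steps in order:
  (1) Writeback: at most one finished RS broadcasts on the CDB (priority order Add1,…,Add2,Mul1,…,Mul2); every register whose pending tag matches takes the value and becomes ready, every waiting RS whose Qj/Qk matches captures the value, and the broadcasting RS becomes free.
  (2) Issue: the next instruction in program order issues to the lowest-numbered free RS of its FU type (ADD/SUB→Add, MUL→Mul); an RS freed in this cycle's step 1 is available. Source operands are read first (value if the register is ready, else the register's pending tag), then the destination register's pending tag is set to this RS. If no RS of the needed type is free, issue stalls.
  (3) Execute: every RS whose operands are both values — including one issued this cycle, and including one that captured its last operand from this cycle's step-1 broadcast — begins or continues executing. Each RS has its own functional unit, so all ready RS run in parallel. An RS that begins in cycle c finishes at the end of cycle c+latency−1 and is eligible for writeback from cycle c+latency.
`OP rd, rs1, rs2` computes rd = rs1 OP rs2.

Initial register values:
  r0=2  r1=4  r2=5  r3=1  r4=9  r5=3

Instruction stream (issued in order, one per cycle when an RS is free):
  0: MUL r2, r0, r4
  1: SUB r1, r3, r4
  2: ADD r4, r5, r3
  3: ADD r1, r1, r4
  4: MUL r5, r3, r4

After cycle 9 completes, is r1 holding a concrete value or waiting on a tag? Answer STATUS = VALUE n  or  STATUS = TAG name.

STATUS = VALUE -4

c1: issue MUL r2<-Mul1 | r0:2,r1:4,r2:Mul1,r3:1,r4:9,r5:3
c2: issue SUB r1<-Add1 | r0:2,r1:Add1,r2:Mul1,r3:1,r4:9,r5:3
c3: issue ADD r4<-Add2 | r0:2,r1:Add1,r2:Mul1,r3:1,r4:Add2,r5:3
c4: CDB Add1=-8; issue ADD r1<-Add1 | r0:2,r1:Add1,r2:Mul1,r3:1,r4:Add2,r5:3
c5: CDB Add2=4; issue MUL r5<-Mul2 | r0:2,r1:Add1,r2:Mul1,r3:1,r4:4,r5:Mul2
c6: CDB Mul1=18 | r0:2,r1:Add1,r2:18,r3:1,r4:4,r5:Mul2
c7: CDB Add1=-4 | r0:2,r1:-4,r2:18,r3:1,r4:4,r5:Mul2
c8: - | r0:2,r1:-4,r2:18,r3:1,r4:4,r5:Mul2
c9: CDB Mul2=4 | r0:2,r1:-4,r2:18,r3:1,r4:4,r5:4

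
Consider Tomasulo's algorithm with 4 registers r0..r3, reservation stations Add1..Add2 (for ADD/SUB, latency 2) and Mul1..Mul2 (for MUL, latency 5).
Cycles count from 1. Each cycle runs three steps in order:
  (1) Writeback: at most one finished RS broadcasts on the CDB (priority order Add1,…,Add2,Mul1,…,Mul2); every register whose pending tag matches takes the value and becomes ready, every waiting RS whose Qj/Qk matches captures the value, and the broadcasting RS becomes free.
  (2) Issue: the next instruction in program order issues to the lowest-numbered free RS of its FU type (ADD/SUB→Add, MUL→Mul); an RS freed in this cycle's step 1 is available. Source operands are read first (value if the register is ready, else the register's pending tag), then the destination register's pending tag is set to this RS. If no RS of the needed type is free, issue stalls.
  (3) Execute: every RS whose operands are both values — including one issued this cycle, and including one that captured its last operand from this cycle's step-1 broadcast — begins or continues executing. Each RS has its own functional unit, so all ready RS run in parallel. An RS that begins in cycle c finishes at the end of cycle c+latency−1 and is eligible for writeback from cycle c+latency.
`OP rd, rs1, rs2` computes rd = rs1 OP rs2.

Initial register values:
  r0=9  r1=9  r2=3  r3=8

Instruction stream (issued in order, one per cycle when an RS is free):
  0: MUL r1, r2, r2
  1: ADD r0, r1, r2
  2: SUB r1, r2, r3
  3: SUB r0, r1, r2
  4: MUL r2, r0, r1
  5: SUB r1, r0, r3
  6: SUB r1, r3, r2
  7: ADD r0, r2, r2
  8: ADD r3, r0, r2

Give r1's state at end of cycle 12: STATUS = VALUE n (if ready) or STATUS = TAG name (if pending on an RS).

STATUS = TAG Add1

cycle 1: issue MUL r1<-Mul1 // r0:9,r1:Mul1,r2:3,r3:8
cycle 2: issue ADD r0<-Add1 // r0:Add1,r1:Mul1,r2:3,r3:8
cycle 3: issue SUB r1<-Add2 // r0:Add1,r1:Add2,r2:3,r3:8
cycle 4: stall // r0:Add1,r1:Add2,r2:3,r3:8
cycle 5: CDB Add2=-5; issue SUB r0<-Add2 // r0:Add2,r1:-5,r2:3,r3:8
cycle 6: CDB Mul1=9; issue MUL r2<-Mul1 // r0:Add2,r1:-5,r2:Mul1,r3:8
cycle 7: CDB Add2=-8; issue SUB r1<-Add2 // r0:-8,r1:Add2,r2:Mul1,r3:8
cycle 8: CDB Add1=12; issue SUB r1<-Add1 // r0:-8,r1:Add1,r2:Mul1,r3:8
cycle 9: CDB Add2=-16; issue ADD r0<-Add2 // r0:Add2,r1:Add1,r2:Mul1,r3:8
cycle 10: stall // r0:Add2,r1:Add1,r2:Mul1,r3:8
cycle 11: stall // r0:Add2,r1:Add1,r2:Mul1,r3:8
cycle 12: CDB Mul1=40; stall // r0:Add2,r1:Add1,r2:40,r3:8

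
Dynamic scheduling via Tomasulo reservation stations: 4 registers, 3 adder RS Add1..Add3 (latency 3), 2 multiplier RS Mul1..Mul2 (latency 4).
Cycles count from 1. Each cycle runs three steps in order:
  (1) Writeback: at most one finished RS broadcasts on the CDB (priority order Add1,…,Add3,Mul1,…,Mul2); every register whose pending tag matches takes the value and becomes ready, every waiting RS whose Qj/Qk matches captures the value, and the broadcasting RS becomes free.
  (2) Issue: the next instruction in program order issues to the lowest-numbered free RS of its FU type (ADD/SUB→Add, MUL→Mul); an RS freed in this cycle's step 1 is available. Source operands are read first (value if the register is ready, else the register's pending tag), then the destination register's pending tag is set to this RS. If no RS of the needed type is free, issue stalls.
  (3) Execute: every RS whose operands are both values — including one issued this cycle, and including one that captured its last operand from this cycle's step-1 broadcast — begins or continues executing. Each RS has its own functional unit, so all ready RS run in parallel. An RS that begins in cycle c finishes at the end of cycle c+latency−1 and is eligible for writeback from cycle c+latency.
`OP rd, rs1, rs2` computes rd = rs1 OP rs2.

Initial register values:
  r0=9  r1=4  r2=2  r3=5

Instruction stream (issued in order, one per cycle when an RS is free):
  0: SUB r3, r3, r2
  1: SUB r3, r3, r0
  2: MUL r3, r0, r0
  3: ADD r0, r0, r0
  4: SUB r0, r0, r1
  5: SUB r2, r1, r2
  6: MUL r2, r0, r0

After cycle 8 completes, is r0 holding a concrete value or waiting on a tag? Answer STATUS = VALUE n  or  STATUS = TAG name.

STATUS = TAG Add3

  c1: issue SUB r3<-Add1  regs: r0:9,r1:4,r2:2,r3:Add1
  c2: issue SUB r3<-Add2  regs: r0:9,r1:4,r2:2,r3:Add2
  c3: issue MUL r3<-Mul1  regs: r0:9,r1:4,r2:2,r3:Mul1
  c4: CDB Add1=3; issue ADD r0<-Add1  regs: r0:Add1,r1:4,r2:2,r3:Mul1
  c5: issue SUB r0<-Add3  regs: r0:Add3,r1:4,r2:2,r3:Mul1
  c6: stall  regs: r0:Add3,r1:4,r2:2,r3:Mul1
  c7: CDB Add1=18; issue SUB r2<-Add1  regs: r0:Add3,r1:4,r2:Add1,r3:Mul1
  c8: CDB Add2=-6; issue MUL r2<-Mul2  regs: r0:Add3,r1:4,r2:Mul2,r3:Mul1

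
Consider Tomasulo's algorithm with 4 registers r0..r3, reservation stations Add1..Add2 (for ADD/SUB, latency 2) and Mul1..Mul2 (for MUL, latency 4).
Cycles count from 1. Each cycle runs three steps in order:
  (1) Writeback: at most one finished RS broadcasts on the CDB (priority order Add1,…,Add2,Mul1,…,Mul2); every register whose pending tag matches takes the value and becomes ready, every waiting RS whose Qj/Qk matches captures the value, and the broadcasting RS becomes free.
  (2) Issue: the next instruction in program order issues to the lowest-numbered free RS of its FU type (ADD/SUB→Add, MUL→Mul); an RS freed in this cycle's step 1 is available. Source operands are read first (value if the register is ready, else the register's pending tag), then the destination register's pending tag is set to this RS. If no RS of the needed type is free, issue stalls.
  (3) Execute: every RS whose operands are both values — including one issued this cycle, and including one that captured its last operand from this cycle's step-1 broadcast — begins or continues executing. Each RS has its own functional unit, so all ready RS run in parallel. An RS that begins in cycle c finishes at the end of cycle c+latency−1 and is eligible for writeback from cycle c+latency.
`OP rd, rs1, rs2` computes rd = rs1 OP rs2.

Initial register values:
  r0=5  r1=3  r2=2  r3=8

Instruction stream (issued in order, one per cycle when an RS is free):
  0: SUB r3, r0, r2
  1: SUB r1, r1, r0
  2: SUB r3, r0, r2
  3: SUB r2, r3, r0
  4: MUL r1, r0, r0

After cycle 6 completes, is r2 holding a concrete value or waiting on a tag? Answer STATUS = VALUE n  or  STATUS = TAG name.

STATUS = TAG Add2

  c1: issue SUB r3<-Add1  regs: r0:5,r1:3,r2:2,r3:Add1
  c2: issue SUB r1<-Add2  regs: r0:5,r1:Add2,r2:2,r3:Add1
  c3: CDB Add1=3; issue SUB r3<-Add1  regs: r0:5,r1:Add2,r2:2,r3:Add1
  c4: CDB Add2=-2; issue SUB r2<-Add2  regs: r0:5,r1:-2,r2:Add2,r3:Add1
  c5: CDB Add1=3; issue MUL r1<-Mul1  regs: r0:5,r1:Mul1,r2:Add2,r3:3
  c6: -  regs: r0:5,r1:Mul1,r2:Add2,r3:3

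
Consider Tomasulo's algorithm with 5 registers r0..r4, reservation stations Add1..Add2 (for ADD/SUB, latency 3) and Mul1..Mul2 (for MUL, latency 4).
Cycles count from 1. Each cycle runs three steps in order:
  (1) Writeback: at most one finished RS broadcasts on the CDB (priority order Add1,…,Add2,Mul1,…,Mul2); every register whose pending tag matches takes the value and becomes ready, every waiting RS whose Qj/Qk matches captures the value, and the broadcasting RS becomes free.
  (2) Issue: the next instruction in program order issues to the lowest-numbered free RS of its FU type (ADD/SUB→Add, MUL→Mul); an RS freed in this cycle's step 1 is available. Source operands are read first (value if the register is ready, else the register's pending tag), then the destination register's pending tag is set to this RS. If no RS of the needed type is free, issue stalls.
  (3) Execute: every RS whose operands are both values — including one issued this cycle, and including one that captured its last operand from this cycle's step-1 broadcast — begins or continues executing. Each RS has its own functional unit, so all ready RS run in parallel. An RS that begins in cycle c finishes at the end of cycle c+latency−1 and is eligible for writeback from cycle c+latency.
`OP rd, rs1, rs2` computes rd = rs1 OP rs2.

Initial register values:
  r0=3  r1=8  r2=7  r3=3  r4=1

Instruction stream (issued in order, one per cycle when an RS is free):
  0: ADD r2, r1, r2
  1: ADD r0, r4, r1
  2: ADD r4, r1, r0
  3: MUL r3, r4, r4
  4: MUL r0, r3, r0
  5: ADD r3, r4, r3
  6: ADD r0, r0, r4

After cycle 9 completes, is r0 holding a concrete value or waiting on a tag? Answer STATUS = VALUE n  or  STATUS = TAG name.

STATUS = TAG Add1

  c1: issue ADD r2<-Add1  regs: r0:3,r1:8,r2:Add1,r3:3,r4:1
  c2: issue ADD r0<-Add2  regs: r0:Add2,r1:8,r2:Add1,r3:3,r4:1
  c3: stall  regs: r0:Add2,r1:8,r2:Add1,r3:3,r4:1
  c4: CDB Add1=15; issue ADD r4<-Add1  regs: r0:Add2,r1:8,r2:15,r3:3,r4:Add1
  c5: CDB Add2=9; issue MUL r3<-Mul1  regs: r0:9,r1:8,r2:15,r3:Mul1,r4:Add1
  c6: issue MUL r0<-Mul2  regs: r0:Mul2,r1:8,r2:15,r3:Mul1,r4:Add1
  c7: issue ADD r3<-Add2  regs: r0:Mul2,r1:8,r2:15,r3:Add2,r4:Add1
  c8: CDB Add1=17; issue ADD r0<-Add1  regs: r0:Add1,r1:8,r2:15,r3:Add2,r4:17
  c9: -  regs: r0:Add1,r1:8,r2:15,r3:Add2,r4:17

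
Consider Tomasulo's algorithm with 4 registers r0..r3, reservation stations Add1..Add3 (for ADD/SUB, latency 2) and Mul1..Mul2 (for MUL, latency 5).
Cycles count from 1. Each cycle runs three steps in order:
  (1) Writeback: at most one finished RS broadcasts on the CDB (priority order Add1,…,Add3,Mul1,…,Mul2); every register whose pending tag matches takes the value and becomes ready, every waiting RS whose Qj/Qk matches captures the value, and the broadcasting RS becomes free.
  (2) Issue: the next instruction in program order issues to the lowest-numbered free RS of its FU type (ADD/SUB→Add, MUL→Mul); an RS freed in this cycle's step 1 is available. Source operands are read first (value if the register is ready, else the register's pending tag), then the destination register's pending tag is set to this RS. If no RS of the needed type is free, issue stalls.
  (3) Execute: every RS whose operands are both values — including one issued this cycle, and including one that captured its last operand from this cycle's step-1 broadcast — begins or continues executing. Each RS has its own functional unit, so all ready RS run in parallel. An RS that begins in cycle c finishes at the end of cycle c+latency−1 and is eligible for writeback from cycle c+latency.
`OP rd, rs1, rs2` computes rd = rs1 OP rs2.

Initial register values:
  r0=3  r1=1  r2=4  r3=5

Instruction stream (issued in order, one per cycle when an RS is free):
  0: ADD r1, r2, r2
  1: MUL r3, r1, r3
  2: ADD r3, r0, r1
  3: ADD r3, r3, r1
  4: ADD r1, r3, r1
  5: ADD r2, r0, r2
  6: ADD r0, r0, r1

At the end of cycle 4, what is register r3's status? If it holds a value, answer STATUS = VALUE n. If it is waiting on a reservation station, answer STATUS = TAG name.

STATUS = TAG Add2

  c1: issue ADD r1<-Add1  regs: r0:3,r1:Add1,r2:4,r3:5
  c2: issue MUL r3<-Mul1  regs: r0:3,r1:Add1,r2:4,r3:Mul1
  c3: CDB Add1=8; issue ADD r3<-Add1  regs: r0:3,r1:8,r2:4,r3:Add1
  c4: issue ADD r3<-Add2  regs: r0:3,r1:8,r2:4,r3:Add2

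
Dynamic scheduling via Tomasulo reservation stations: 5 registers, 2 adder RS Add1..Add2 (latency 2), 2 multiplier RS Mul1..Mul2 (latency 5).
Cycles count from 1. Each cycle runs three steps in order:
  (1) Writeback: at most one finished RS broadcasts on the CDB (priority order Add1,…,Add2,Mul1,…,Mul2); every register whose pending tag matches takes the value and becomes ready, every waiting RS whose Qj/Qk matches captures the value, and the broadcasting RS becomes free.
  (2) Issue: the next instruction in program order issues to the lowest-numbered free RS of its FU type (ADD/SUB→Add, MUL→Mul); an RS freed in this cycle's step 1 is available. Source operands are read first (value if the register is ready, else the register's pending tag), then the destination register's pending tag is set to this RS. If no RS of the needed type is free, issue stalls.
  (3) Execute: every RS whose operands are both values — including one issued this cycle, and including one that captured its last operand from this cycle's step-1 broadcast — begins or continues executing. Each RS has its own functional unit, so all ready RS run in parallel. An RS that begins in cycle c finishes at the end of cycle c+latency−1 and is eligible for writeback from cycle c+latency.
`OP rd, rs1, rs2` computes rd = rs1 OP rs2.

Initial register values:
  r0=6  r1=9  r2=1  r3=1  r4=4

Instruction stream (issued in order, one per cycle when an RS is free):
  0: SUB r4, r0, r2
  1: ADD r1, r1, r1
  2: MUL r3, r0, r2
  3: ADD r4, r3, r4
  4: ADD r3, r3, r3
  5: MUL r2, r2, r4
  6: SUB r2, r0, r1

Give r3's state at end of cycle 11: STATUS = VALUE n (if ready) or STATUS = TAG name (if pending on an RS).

STATUS = VALUE 12

cycle 1: issue SUB r4<-Add1 // r0:6,r1:9,r2:1,r3:1,r4:Add1
cycle 2: issue ADD r1<-Add2 // r0:6,r1:Add2,r2:1,r3:1,r4:Add1
cycle 3: CDB Add1=5; issue MUL r3<-Mul1 // r0:6,r1:Add2,r2:1,r3:Mul1,r4:5
cycle 4: CDB Add2=18; issue ADD r4<-Add1 // r0:6,r1:18,r2:1,r3:Mul1,r4:Add1
cycle 5: issue ADD r3<-Add2 // r0:6,r1:18,r2:1,r3:Add2,r4:Add1
cycle 6: issue MUL r2<-Mul2 // r0:6,r1:18,r2:Mul2,r3:Add2,r4:Add1
cycle 7: stall // r0:6,r1:18,r2:Mul2,r3:Add2,r4:Add1
cycle 8: CDB Mul1=6; stall // r0:6,r1:18,r2:Mul2,r3:Add2,r4:Add1
cycle 9: stall // r0:6,r1:18,r2:Mul2,r3:Add2,r4:Add1
cycle 10: CDB Add1=11; issue SUB r2<-Add1 // r0:6,r1:18,r2:Add1,r3:Add2,r4:11
cycle 11: CDB Add2=12 // r0:6,r1:18,r2:Add1,r3:12,r4:11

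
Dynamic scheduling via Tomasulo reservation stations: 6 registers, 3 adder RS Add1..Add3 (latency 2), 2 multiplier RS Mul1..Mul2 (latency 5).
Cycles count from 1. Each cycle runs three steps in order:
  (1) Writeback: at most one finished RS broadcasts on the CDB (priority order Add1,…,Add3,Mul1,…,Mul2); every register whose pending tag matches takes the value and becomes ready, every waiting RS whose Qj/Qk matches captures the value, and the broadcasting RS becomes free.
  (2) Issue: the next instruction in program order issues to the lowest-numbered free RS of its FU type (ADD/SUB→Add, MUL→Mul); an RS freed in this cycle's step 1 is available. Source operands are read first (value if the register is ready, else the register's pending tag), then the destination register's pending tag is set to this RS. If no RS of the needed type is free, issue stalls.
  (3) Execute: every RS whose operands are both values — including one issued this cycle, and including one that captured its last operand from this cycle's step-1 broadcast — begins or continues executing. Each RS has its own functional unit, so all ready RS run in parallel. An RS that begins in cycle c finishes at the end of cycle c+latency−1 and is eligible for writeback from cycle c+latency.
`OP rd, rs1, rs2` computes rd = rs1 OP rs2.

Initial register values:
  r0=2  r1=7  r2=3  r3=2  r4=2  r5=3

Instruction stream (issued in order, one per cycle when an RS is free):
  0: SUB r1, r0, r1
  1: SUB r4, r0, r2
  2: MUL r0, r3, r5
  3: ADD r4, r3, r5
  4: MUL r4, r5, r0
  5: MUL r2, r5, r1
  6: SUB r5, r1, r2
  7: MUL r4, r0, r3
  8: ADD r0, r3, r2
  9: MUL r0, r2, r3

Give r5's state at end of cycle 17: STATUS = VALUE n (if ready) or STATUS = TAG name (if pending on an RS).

cycle 1: issue SUB r1<-Add1 // r0:2,r1:Add1,r2:3,r3:2,r4:2,r5:3
cycle 2: issue SUB r4<-Add2 // r0:2,r1:Add1,r2:3,r3:2,r4:Add2,r5:3
cycle 3: CDB Add1=-5; issue MUL r0<-Mul1 // r0:Mul1,r1:-5,r2:3,r3:2,r4:Add2,r5:3
cycle 4: CDB Add2=-1; issue ADD r4<-Add1 // r0:Mul1,r1:-5,r2:3,r3:2,r4:Add1,r5:3
cycle 5: issue MUL r4<-Mul2 // r0:Mul1,r1:-5,r2:3,r3:2,r4:Mul2,r5:3
cycle 6: CDB Add1=5; stall // r0:Mul1,r1:-5,r2:3,r3:2,r4:Mul2,r5:3
cycle 7: stall // r0:Mul1,r1:-5,r2:3,r3:2,r4:Mul2,r5:3
cycle 8: CDB Mul1=6; issue MUL r2<-Mul1 // r0:6,r1:-5,r2:Mul1,r3:2,r4:Mul2,r5:3
cycle 9: issue SUB r5<-Add1 // r0:6,r1:-5,r2:Mul1,r3:2,r4:Mul2,r5:Add1
cycle 10: stall // r0:6,r1:-5,r2:Mul1,r3:2,r4:Mul2,r5:Add1
cycle 11: stall // r0:6,r1:-5,r2:Mul1,r3:2,r4:Mul2,r5:Add1
cycle 12: stall // r0:6,r1:-5,r2:Mul1,r3:2,r4:Mul2,r5:Add1
cycle 13: CDB Mul1=-15; issue MUL r4<-Mul1 // r0:6,r1:-5,r2:-15,r3:2,r4:Mul1,r5:Add1
cycle 14: CDB Mul2=18; issue ADD r0<-Add2 // r0:Add2,r1:-5,r2:-15,r3:2,r4:Mul1,r5:Add1
cycle 15: CDB Add1=10; issue MUL r0<-Mul2 // r0:Mul2,r1:-5,r2:-15,r3:2,r4:Mul1,r5:10
cycle 16: CDB Add2=-13 // r0:Mul2,r1:-5,r2:-15,r3:2,r4:Mul1,r5:10
cycle 17: - // r0:Mul2,r1:-5,r2:-15,r3:2,r4:Mul1,r5:10

STATUS = VALUE 10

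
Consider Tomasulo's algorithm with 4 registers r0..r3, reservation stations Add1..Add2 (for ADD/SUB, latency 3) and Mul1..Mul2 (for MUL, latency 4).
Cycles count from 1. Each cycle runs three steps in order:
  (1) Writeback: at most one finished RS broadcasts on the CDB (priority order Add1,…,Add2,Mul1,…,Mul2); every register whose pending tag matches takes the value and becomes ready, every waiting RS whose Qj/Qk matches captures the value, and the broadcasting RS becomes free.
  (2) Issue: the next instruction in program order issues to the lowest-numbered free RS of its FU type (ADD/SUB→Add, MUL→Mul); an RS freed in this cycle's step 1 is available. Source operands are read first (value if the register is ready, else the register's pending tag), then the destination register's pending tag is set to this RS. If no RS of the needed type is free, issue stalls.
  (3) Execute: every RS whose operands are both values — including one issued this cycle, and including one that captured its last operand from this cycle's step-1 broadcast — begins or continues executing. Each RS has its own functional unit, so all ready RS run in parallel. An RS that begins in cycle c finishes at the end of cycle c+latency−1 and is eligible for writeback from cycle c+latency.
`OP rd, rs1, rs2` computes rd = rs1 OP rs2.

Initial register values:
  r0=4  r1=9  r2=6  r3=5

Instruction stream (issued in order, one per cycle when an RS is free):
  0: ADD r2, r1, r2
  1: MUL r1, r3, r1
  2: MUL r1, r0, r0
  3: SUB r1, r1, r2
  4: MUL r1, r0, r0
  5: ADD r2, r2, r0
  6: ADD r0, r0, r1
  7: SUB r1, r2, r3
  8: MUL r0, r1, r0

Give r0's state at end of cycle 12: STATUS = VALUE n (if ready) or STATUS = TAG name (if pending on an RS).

STATUS = TAG Mul1

cycle 1: issue ADD r2<-Add1 // r0:4,r1:9,r2:Add1,r3:5
cycle 2: issue MUL r1<-Mul1 // r0:4,r1:Mul1,r2:Add1,r3:5
cycle 3: issue MUL r1<-Mul2 // r0:4,r1:Mul2,r2:Add1,r3:5
cycle 4: CDB Add1=15; issue SUB r1<-Add1 // r0:4,r1:Add1,r2:15,r3:5
cycle 5: stall // r0:4,r1:Add1,r2:15,r3:5
cycle 6: CDB Mul1=45; issue MUL r1<-Mul1 // r0:4,r1:Mul1,r2:15,r3:5
cycle 7: CDB Mul2=16; issue ADD r2<-Add2 // r0:4,r1:Mul1,r2:Add2,r3:5
cycle 8: stall // r0:4,r1:Mul1,r2:Add2,r3:5
cycle 9: stall // r0:4,r1:Mul1,r2:Add2,r3:5
cycle 10: CDB Add1=1; issue ADD r0<-Add1 // r0:Add1,r1:Mul1,r2:Add2,r3:5
cycle 11: CDB Add2=19; issue SUB r1<-Add2 // r0:Add1,r1:Add2,r2:19,r3:5
cycle 12: CDB Mul1=16; issue MUL r0<-Mul1 // r0:Mul1,r1:Add2,r2:19,r3:5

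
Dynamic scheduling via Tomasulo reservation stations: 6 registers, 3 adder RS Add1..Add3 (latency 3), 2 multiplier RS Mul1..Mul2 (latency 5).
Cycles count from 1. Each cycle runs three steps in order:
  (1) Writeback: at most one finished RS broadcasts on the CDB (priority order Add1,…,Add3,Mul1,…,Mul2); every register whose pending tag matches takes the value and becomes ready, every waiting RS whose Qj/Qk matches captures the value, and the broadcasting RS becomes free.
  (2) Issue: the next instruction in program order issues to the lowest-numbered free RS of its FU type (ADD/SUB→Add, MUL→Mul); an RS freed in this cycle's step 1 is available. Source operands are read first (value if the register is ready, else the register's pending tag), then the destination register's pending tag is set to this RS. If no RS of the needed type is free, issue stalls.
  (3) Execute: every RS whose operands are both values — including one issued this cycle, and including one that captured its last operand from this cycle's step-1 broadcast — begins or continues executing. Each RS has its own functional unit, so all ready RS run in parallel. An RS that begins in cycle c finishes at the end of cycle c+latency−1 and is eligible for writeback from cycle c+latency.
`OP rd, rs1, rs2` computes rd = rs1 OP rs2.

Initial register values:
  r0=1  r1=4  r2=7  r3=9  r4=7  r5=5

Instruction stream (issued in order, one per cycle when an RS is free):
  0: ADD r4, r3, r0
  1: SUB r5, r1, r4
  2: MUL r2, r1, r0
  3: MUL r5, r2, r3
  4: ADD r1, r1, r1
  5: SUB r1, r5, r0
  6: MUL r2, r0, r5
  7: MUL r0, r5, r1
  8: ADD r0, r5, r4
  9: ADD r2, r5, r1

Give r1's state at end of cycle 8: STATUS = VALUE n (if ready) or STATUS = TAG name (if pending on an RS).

cycle 1: issue ADD r4<-Add1 // r0:1,r1:4,r2:7,r3:9,r4:Add1,r5:5
cycle 2: issue SUB r5<-Add2 // r0:1,r1:4,r2:7,r3:9,r4:Add1,r5:Add2
cycle 3: issue MUL r2<-Mul1 // r0:1,r1:4,r2:Mul1,r3:9,r4:Add1,r5:Add2
cycle 4: CDB Add1=10; issue MUL r5<-Mul2 // r0:1,r1:4,r2:Mul1,r3:9,r4:10,r5:Mul2
cycle 5: issue ADD r1<-Add1 // r0:1,r1:Add1,r2:Mul1,r3:9,r4:10,r5:Mul2
cycle 6: issue SUB r1<-Add3 // r0:1,r1:Add3,r2:Mul1,r3:9,r4:10,r5:Mul2
cycle 7: CDB Add2=-6; stall // r0:1,r1:Add3,r2:Mul1,r3:9,r4:10,r5:Mul2
cycle 8: CDB Add1=8; stall // r0:1,r1:Add3,r2:Mul1,r3:9,r4:10,r5:Mul2

STATUS = TAG Add3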